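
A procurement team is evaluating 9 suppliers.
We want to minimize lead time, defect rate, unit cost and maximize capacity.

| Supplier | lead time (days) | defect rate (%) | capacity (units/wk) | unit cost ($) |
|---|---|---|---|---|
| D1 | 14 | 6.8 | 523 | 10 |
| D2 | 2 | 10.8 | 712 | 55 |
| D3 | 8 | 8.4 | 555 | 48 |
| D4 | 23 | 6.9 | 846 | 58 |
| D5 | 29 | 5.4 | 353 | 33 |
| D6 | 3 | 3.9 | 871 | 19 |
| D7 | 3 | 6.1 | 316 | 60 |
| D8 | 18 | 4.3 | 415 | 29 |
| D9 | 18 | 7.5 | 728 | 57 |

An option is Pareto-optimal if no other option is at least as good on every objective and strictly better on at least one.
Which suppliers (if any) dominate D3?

D6: lead time 3≤8, defect rate 3.9≤8.4, capacity 871≥555, unit cost 19≤48 — dominates D3.
Others (D1, D2, D4, D5, D7, D8, D9) are each worse than D3 on at least one objective.

D6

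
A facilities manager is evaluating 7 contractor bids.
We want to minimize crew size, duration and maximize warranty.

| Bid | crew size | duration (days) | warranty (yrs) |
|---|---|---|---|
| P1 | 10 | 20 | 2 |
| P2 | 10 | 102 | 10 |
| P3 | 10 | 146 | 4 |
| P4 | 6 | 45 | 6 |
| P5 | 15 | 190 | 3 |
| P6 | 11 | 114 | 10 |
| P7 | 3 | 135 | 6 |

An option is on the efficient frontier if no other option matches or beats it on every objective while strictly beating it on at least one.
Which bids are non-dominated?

P1: not dominated (best duration).
P2: not dominated.
P3: dominated by P2 (crew size 10≤10, duration 102≤146, warranty 10≥4).
P4: not dominated.
P5: dominated by P2 (crew size 10≤15, duration 102≤190, warranty 10≥3).
P6: dominated by P2 (crew size 10≤11, duration 102≤114, warranty 10≥10).
P7: not dominated (best crew size).

P1, P2, P4, P7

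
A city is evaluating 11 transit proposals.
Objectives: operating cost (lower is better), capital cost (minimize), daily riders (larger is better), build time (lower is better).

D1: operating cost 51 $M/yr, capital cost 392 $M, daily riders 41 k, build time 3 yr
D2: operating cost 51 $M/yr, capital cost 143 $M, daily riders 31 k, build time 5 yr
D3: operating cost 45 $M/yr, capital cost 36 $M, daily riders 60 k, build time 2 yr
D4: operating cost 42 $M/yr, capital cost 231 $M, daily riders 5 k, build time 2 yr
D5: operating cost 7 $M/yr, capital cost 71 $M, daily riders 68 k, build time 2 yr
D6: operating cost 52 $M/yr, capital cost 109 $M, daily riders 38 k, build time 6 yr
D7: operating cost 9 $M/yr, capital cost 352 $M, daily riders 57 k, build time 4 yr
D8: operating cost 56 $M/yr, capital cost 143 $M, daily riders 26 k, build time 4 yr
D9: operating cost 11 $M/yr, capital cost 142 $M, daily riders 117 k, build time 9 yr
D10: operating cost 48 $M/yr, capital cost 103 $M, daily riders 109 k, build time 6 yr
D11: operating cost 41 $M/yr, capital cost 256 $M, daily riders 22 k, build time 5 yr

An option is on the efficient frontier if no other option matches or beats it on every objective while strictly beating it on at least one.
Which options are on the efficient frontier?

D3, D5, D9, D10

D1: dominated by D3 (operating cost 45≤51, capital cost 36≤392, daily riders 60≥41, build time 2≤3).
D2: dominated by D3 (operating cost 45≤51, capital cost 36≤143, daily riders 60≥31, build time 2≤5).
D3: not dominated (best capital cost).
D4: dominated by D5 (operating cost 7≤42, capital cost 71≤231, daily riders 68≥5, build time 2≤2).
D5: not dominated (best operating cost).
D6: dominated by D3 (operating cost 45≤52, capital cost 36≤109, daily riders 60≥38, build time 2≤6).
D7: dominated by D5 (operating cost 7≤9, capital cost 71≤352, daily riders 68≥57, build time 2≤4).
D8: dominated by D3 (operating cost 45≤56, capital cost 36≤143, daily riders 60≥26, build time 2≤4).
D9: not dominated (best daily riders).
D10: not dominated.
D11: dominated by D5 (operating cost 7≤41, capital cost 71≤256, daily riders 68≥22, build time 2≤5).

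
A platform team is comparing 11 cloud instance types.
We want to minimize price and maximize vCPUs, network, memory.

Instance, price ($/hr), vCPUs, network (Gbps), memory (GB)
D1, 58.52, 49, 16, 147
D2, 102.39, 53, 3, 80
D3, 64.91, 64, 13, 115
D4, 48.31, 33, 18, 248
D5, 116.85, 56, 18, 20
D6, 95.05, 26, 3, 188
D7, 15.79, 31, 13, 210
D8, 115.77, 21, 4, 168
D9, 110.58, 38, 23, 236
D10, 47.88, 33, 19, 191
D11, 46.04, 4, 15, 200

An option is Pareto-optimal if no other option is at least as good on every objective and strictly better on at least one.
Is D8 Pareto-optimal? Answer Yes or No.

D4 vs D8: price 48.31≤115.77, vCPUs 33≥21, network 18≥4, memory 248≥168 — D4 is at least as good on every objective and strictly better on at least one, so D4 dominates D8.

No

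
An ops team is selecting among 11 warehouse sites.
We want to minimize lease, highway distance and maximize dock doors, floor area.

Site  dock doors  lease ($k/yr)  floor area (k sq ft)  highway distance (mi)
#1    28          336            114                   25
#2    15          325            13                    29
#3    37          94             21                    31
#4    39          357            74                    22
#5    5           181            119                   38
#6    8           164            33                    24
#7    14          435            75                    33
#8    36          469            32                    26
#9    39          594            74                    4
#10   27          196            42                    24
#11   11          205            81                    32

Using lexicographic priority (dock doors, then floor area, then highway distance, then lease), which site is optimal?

#9

First maximize dock doors: best is 39, kept {#4, #9}.
Then maximize floor area: best is 74, kept {#4, #9}.
Then minimize highway distance: best is 4, kept {#9}.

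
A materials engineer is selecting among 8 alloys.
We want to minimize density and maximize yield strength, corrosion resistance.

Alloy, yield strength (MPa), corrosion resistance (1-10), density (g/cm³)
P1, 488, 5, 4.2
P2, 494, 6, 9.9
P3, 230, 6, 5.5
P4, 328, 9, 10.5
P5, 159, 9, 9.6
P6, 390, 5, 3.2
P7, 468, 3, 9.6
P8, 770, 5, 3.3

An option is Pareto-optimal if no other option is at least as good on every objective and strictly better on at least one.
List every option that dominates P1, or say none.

P8

P8: yield strength 770≥488, corrosion resistance 5≥5, density 3.3≤4.2 — dominates P1.
Others (P2, P3, P4, P5, P6, P7) are each worse than P1 on at least one objective.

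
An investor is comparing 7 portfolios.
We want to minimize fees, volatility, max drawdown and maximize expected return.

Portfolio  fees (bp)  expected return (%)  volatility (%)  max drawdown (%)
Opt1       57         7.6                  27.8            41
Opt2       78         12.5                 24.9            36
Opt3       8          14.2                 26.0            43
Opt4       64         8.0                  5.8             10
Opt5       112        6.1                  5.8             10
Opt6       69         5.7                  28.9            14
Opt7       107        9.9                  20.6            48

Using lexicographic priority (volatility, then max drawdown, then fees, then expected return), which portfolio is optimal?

First minimize volatility: best is 5.8, kept {Opt4, Opt5}.
Then minimize max drawdown: best is 10, kept {Opt4, Opt5}.
Then minimize fees: best is 64, kept {Opt4}.

Opt4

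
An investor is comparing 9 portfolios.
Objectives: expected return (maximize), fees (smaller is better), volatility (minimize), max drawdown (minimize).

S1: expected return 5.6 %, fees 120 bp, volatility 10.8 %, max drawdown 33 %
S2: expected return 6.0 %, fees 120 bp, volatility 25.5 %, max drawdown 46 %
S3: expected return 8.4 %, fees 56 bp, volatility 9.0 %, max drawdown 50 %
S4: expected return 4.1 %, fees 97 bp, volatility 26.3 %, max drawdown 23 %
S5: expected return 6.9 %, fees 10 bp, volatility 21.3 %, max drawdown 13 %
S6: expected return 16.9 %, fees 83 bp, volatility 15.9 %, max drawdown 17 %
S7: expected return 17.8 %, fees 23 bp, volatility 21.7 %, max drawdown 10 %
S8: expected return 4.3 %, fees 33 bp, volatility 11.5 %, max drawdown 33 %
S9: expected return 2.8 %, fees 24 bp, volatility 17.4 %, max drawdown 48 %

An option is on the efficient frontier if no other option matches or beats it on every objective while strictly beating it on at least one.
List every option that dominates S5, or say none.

none

S1: worse on expected return (5.6 vs 6.9).
S2: worse on expected return (6.0 vs 6.9).
S3: worse on fees (56 vs 10).
S4: worse on expected return (4.1 vs 6.9).
S6: worse on fees (83 vs 10).
S7: worse on fees (23 vs 10).
S8: worse on expected return (4.3 vs 6.9).
S9: worse on expected return (2.8 vs 6.9).
No option dominates S5.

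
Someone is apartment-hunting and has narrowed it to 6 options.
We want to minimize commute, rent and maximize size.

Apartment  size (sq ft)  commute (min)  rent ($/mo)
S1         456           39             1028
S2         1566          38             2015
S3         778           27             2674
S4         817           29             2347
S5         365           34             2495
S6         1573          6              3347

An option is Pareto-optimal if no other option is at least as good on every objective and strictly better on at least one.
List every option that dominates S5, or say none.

S4: size 817≥365, commute 29≤34, rent 2347≤2495 — dominates S5.
Others (S1, S2, S3, S6) are each worse than S5 on at least one objective.

S4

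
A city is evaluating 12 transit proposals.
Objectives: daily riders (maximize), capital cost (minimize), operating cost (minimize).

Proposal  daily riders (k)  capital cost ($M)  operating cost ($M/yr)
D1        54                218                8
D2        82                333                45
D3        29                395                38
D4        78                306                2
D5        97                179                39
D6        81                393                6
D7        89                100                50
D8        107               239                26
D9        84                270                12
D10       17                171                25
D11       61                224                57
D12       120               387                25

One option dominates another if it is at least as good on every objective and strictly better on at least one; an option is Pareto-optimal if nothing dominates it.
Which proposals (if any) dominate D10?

none

D1: worse on capital cost (218 vs 171).
D2: worse on capital cost (333 vs 171).
D3: worse on capital cost (395 vs 171).
D4: worse on capital cost (306 vs 171).
D5: worse on capital cost (179 vs 171).
D6: worse on capital cost (393 vs 171).
D7: worse on operating cost (50 vs 25).
D8: worse on capital cost (239 vs 171).
D9: worse on capital cost (270 vs 171).
D11: worse on capital cost (224 vs 171).
D12: worse on capital cost (387 vs 171).
No option dominates D10.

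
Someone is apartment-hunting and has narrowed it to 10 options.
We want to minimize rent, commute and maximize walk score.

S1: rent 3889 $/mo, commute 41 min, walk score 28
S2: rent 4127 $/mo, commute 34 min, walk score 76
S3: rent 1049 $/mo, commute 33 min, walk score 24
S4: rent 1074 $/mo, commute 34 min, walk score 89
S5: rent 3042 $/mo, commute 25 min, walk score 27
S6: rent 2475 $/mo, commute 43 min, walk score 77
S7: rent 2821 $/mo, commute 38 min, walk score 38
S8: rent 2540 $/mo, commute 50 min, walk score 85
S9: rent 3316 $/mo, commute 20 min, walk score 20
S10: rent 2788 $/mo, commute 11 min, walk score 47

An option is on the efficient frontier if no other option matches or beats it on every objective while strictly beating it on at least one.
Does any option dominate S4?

S1: worse on rent (3889 vs 1074).
S2: worse on rent (4127 vs 1074).
S3: worse on walk score (24 vs 89).
S5: worse on rent (3042 vs 1074).
S6: worse on rent (2475 vs 1074).
S7: worse on rent (2821 vs 1074).
S8: worse on rent (2540 vs 1074).
S9: worse on rent (3316 vs 1074).
S10: worse on rent (2788 vs 1074).
No option is at least as good as S4 on every objective and strictly better on one.

No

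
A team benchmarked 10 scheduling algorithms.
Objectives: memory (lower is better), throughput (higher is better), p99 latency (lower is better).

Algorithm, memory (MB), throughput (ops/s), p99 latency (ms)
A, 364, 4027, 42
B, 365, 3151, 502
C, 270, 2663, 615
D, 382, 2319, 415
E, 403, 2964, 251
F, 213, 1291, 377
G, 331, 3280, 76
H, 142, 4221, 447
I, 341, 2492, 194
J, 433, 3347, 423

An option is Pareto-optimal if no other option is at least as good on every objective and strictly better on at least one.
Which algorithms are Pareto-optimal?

A: not dominated (best p99 latency).
B: dominated by A (memory 364≤365, throughput 4027≥3151, p99 latency 42≤502).
C: dominated by H (memory 142≤270, throughput 4221≥2663, p99 latency 447≤615).
D: dominated by A (memory 364≤382, throughput 4027≥2319, p99 latency 42≤415).
E: dominated by A (memory 364≤403, throughput 4027≥2964, p99 latency 42≤251).
F: not dominated.
G: not dominated.
H: not dominated (best memory).
I: dominated by G (memory 331≤341, throughput 3280≥2492, p99 latency 76≤194).
J: dominated by A (memory 364≤433, throughput 4027≥3347, p99 latency 42≤423).

A, F, G, H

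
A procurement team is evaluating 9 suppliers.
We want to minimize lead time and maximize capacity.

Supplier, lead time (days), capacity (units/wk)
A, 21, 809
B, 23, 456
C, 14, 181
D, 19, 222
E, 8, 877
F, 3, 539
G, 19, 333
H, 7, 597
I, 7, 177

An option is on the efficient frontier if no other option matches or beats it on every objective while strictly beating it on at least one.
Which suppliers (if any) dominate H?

A: worse on lead time (21 vs 7).
B: worse on lead time (23 vs 7).
C: worse on lead time (14 vs 7).
D: worse on lead time (19 vs 7).
E: worse on lead time (8 vs 7).
F: worse on capacity (539 vs 597).
G: worse on lead time (19 vs 7).
I: worse on capacity (177 vs 597).
No option dominates H.

none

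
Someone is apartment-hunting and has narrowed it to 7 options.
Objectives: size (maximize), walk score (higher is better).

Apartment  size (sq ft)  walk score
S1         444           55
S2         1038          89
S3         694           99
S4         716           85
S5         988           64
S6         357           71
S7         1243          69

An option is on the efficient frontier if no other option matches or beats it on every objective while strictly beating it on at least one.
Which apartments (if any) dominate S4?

S2: size 1038≥716, walk score 89≥85 — dominates S4.
Others (S1, S3, S5, S6, S7) are each worse than S4 on at least one objective.

S2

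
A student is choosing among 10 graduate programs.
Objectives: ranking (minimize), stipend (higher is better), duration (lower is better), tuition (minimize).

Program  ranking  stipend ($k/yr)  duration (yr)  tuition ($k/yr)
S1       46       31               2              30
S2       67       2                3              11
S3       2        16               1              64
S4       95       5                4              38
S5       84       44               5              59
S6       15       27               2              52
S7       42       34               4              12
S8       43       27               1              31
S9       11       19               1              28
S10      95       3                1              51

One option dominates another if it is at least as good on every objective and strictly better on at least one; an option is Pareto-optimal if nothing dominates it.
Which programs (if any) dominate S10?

S8, S9

S8: ranking 43≤95, stipend 27≥3, duration 1≤1, tuition 31≤51 — dominates S10.
S9: ranking 11≤95, stipend 19≥3, duration 1≤1, tuition 28≤51 — dominates S10.
Others (S1, S2, S3, S4, S5, S6, S7) are each worse than S10 on at least one objective.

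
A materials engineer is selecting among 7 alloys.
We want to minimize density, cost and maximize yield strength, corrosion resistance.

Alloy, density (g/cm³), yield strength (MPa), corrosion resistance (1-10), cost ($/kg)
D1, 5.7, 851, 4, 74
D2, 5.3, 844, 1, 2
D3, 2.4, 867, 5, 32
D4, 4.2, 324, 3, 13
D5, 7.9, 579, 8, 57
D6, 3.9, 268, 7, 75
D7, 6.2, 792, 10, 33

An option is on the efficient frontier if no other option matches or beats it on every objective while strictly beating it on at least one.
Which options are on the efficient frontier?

D2, D3, D4, D6, D7

D1: dominated by D3 (density 2.4≤5.7, yield strength 867≥851, corrosion resistance 5≥4, cost 32≤74).
D2: not dominated (best cost).
D3: not dominated (best density).
D4: not dominated.
D5: dominated by D7 (density 6.2≤7.9, yield strength 792≥579, corrosion resistance 10≥8, cost 33≤57).
D6: not dominated.
D7: not dominated (best corrosion resistance).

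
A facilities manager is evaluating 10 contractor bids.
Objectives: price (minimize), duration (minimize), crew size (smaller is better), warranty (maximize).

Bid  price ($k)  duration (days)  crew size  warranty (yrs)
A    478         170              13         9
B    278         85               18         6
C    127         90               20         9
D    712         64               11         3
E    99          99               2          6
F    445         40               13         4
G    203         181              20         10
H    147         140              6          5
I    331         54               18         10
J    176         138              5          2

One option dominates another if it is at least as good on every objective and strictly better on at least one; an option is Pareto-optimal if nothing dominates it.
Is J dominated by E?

E vs J: price 99≤176, duration 99≤138, crew size 2≤5, warranty 6≥2 — E is at least as good on every objective with at least one strict improvement.

Yes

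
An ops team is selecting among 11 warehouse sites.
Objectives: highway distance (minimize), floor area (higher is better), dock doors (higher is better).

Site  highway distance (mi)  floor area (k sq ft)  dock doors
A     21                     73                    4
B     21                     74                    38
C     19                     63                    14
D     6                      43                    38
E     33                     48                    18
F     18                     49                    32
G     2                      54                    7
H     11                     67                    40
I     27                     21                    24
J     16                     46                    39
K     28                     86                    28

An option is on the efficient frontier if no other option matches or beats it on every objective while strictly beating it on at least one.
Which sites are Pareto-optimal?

A: dominated by B (highway distance 21≤21, floor area 74≥73, dock doors 38≥4).
B: not dominated.
C: dominated by H (highway distance 11≤19, floor area 67≥63, dock doors 40≥14).
D: not dominated.
E: dominated by B (highway distance 21≤33, floor area 74≥48, dock doors 38≥18).
F: dominated by H (highway distance 11≤18, floor area 67≥49, dock doors 40≥32).
G: not dominated (best highway distance).
H: not dominated (best dock doors).
I: dominated by B (highway distance 21≤27, floor area 74≥21, dock doors 38≥24).
J: dominated by H (highway distance 11≤16, floor area 67≥46, dock doors 40≥39).
K: not dominated (best floor area).

B, D, G, H, K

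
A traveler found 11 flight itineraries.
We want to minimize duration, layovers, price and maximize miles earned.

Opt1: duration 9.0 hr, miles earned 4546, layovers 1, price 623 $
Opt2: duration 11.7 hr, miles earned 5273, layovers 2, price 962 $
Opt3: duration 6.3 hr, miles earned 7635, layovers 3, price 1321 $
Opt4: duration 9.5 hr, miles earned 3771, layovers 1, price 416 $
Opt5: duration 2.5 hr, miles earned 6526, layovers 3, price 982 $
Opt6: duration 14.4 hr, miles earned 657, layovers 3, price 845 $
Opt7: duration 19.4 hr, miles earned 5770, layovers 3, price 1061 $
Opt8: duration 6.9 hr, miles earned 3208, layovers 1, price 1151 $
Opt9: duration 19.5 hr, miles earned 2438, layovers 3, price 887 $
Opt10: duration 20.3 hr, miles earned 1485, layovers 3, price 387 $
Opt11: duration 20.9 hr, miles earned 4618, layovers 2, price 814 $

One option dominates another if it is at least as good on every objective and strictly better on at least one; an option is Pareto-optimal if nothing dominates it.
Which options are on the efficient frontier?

Opt1: not dominated.
Opt2: not dominated.
Opt3: not dominated (best miles earned).
Opt4: not dominated.
Opt5: not dominated (best duration).
Opt6: dominated by Opt1 (duration 9.0≤14.4, miles earned 4546≥657, layovers 1≤3, price 623≤845).
Opt7: dominated by Opt5 (duration 2.5≤19.4, miles earned 6526≥5770, layovers 3≤3, price 982≤1061).
Opt8: not dominated.
Opt9: dominated by Opt1 (duration 9.0≤19.5, miles earned 4546≥2438, layovers 1≤3, price 623≤887).
Opt10: not dominated (best price).
Opt11: not dominated.

Opt1, Opt2, Opt3, Opt4, Opt5, Opt8, Opt10, Opt11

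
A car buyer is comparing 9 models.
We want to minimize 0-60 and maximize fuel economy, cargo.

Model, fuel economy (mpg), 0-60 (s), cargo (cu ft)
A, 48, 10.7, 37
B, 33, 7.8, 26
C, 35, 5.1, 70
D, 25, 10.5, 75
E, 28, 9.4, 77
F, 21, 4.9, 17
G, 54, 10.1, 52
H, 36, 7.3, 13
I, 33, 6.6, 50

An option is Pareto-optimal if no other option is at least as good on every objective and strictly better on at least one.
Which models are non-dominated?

A: dominated by G (fuel economy 54≥48, 0-60 10.1≤10.7, cargo 52≥37).
B: dominated by C (fuel economy 35≥33, 0-60 5.1≤7.8, cargo 70≥26).
C: not dominated.
D: dominated by E (fuel economy 28≥25, 0-60 9.4≤10.5, cargo 77≥75).
E: not dominated (best cargo).
F: not dominated (best 0-60).
G: not dominated (best fuel economy).
H: not dominated.
I: dominated by C (fuel economy 35≥33, 0-60 5.1≤6.6, cargo 70≥50).

C, E, F, G, H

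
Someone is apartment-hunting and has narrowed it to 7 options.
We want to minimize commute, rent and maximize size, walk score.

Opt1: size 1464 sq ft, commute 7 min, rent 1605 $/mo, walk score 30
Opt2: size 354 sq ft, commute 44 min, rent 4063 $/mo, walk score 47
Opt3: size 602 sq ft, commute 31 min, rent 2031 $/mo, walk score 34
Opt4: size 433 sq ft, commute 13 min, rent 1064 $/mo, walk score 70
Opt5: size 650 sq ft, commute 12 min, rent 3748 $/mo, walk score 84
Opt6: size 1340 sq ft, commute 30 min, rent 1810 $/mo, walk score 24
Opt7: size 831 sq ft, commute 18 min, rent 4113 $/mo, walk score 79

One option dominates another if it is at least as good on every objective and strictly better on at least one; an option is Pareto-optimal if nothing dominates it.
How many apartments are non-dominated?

5

Opt1: not dominated (best size).
Opt2: dominated by Opt4 (size 433≥354, commute 13≤44, rent 1064≤4063, walk score 70≥47).
Opt3: not dominated.
Opt4: not dominated (best rent).
Opt5: not dominated (best walk score).
Opt6: dominated by Opt1 (size 1464≥1340, commute 7≤30, rent 1605≤1810, walk score 30≥24).
Opt7: not dominated.
Pareto-optimal: Opt1, Opt3, Opt4, Opt5, Opt7 → 5.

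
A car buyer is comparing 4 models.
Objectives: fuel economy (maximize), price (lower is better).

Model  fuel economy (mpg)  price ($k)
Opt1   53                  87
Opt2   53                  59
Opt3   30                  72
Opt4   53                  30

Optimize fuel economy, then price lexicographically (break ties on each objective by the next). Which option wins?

First maximize fuel economy: best is 53, kept {Opt1, Opt2, Opt4}.
Then minimize price: best is 30, kept {Opt4}.

Opt4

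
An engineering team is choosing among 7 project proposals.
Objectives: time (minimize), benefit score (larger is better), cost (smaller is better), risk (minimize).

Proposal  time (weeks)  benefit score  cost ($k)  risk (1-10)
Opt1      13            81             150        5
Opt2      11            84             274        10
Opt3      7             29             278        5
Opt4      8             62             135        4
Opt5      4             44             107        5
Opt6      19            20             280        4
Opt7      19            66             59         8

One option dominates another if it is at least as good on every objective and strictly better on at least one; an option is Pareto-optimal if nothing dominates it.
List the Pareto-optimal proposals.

Opt1: not dominated.
Opt2: not dominated (best benefit score).
Opt3: dominated by Opt5 (time 4≤7, benefit score 44≥29, cost 107≤278, risk 5≤5).
Opt4: not dominated.
Opt5: not dominated (best time).
Opt6: dominated by Opt4 (time 8≤19, benefit score 62≥20, cost 135≤280, risk 4≤4).
Opt7: not dominated (best cost).

Opt1, Opt2, Opt4, Opt5, Opt7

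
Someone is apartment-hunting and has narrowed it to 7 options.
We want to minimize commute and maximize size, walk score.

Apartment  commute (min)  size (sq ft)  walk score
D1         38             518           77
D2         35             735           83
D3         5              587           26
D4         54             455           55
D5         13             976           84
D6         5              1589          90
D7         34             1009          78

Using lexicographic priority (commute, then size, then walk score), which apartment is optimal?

D6

First minimize commute: best is 5, kept {D3, D6}.
Then maximize size: best is 1589, kept {D6}.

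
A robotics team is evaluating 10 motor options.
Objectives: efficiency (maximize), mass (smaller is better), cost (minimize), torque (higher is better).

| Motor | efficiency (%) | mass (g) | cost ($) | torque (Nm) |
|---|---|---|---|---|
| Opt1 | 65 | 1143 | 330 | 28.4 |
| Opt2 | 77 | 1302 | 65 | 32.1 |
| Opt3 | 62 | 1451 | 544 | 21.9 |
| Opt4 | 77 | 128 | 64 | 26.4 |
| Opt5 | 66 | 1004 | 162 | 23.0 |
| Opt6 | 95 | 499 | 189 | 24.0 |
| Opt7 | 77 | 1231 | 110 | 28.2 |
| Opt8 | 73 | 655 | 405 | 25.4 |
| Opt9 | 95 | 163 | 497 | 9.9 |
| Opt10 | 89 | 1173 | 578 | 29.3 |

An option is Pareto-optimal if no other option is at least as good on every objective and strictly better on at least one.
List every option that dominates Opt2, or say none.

none

Opt1: worse on efficiency (65 vs 77).
Opt3: worse on efficiency (62 vs 77).
Opt4: worse on torque (26.4 vs 32.1).
Opt5: worse on efficiency (66 vs 77).
Opt6: worse on cost (189 vs 65).
Opt7: worse on cost (110 vs 65).
Opt8: worse on efficiency (73 vs 77).
Opt9: worse on cost (497 vs 65).
Opt10: worse on cost (578 vs 65).
No option dominates Opt2.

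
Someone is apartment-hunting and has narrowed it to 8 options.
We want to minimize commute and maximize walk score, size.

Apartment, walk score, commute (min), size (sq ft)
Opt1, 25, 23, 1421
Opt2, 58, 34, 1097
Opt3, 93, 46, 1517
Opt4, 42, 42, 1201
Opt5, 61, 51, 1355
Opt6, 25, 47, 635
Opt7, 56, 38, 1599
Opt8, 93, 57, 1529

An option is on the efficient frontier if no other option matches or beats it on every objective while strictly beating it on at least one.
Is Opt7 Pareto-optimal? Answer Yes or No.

Yes

Opt1: worse on walk score (25 vs 56).
Opt2: worse on size (1097 vs 1599).
Opt3: worse on commute (46 vs 38).
Opt4: worse on walk score (42 vs 56).
Opt5: worse on commute (51 vs 38).
Opt6: worse on walk score (25 vs 56).
Opt8: worse on commute (57 vs 38).
No option is at least as good as Opt7 on every objective and strictly better on one.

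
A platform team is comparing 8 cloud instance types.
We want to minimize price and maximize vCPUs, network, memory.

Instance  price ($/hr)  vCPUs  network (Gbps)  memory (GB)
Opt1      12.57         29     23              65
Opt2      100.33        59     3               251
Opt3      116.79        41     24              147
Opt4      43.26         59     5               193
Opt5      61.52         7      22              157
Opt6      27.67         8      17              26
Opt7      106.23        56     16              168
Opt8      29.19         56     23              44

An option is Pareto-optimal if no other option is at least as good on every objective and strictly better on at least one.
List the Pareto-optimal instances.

Opt1: not dominated (best price).
Opt2: not dominated (best memory).
Opt3: not dominated (best network).
Opt4: not dominated.
Opt5: not dominated.
Opt6: dominated by Opt1 (price 12.57≤27.67, vCPUs 29≥8, network 23≥17, memory 65≥26).
Opt7: not dominated.
Opt8: not dominated.

Opt1, Opt2, Opt3, Opt4, Opt5, Opt7, Opt8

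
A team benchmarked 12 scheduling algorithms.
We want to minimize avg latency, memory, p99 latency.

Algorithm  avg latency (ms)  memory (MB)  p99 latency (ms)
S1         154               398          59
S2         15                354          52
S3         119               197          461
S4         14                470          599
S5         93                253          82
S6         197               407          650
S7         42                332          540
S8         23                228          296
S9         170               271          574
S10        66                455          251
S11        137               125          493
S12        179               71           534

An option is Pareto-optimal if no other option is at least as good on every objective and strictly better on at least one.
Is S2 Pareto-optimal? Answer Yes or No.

S1: worse on avg latency (154 vs 15).
S3: worse on avg latency (119 vs 15).
S4: worse on memory (470 vs 354).
S5: worse on avg latency (93 vs 15).
S6: worse on avg latency (197 vs 15).
S7: worse on avg latency (42 vs 15).
S8: worse on avg latency (23 vs 15).
S9: worse on avg latency (170 vs 15).
S10: worse on avg latency (66 vs 15).
S11: worse on avg latency (137 vs 15).
S12: worse on avg latency (179 vs 15).
No option is at least as good as S2 on every objective and strictly better on one.

Yes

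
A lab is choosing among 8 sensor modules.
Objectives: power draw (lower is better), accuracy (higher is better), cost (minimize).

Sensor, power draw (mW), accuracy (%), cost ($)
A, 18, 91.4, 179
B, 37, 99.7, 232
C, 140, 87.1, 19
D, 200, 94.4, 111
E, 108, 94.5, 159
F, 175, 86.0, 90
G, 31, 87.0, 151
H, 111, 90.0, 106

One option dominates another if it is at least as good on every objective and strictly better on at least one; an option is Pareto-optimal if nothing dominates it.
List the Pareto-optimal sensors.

A: not dominated (best power draw).
B: not dominated (best accuracy).
C: not dominated (best cost).
D: not dominated.
E: not dominated.
F: dominated by C (power draw 140≤175, accuracy 87.1≥86.0, cost 19≤90).
G: not dominated.
H: not dominated.

A, B, C, D, E, G, H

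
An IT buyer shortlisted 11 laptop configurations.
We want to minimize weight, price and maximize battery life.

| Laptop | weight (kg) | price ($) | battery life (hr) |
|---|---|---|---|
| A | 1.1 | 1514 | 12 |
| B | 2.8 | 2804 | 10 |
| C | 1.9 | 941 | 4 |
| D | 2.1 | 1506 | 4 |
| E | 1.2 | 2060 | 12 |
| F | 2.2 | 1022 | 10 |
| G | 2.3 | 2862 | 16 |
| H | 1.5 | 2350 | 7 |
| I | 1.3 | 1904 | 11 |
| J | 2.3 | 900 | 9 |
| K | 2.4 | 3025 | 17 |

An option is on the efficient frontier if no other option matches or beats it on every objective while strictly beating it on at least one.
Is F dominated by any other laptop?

No

A: worse on price (1514 vs 1022).
B: worse on weight (2.8 vs 2.2).
C: worse on battery life (4 vs 10).
D: worse on price (1506 vs 1022).
E: worse on price (2060 vs 1022).
G: worse on weight (2.3 vs 2.2).
H: worse on price (2350 vs 1022).
I: worse on price (1904 vs 1022).
J: worse on weight (2.3 vs 2.2).
K: worse on weight (2.4 vs 2.2).
No option is at least as good as F on every objective and strictly better on one.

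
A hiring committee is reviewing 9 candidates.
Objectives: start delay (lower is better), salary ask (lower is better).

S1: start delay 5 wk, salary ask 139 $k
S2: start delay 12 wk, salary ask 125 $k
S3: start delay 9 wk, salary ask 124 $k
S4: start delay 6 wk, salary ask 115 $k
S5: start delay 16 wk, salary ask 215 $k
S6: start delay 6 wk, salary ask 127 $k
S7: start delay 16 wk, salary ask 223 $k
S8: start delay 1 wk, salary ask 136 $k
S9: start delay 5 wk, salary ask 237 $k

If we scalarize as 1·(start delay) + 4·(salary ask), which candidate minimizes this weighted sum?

S1: 1·5 + 4·139 = 561
S2: 1·12 + 4·125 = 512
S3: 1·9 + 4·124 = 505
S4: 1·6 + 4·115 = 466
S5: 1·16 + 4·215 = 876
S6: 1·6 + 4·127 = 514
S7: 1·16 + 4·223 = 908
S8: 1·1 + 4·136 = 545
S9: 1·5 + 4·237 = 953
Lowest: S4 at 466.

S4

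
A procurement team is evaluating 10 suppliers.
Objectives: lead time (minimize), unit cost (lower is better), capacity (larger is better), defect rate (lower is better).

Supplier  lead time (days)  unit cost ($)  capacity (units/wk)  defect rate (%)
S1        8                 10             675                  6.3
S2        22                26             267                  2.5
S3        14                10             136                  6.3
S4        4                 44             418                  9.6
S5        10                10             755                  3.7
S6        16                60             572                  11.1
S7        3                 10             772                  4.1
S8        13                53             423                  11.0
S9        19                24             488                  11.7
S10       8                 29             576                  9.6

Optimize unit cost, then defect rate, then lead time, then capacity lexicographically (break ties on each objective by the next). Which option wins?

First minimize unit cost: best is 10, kept {S1, S3, S5, S7}.
Then minimize defect rate: best is 3.7, kept {S5}.

S5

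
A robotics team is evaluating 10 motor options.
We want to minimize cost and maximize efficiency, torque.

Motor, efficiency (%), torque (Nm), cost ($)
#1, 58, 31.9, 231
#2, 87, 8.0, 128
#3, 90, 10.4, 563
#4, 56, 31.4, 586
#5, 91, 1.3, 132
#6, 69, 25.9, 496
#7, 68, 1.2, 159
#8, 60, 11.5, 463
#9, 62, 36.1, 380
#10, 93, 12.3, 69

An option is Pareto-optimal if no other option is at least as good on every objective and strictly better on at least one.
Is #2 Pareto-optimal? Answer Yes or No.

No

#10 vs #2: efficiency 93≥87, torque 12.3≥8.0, cost 69≤128 — #10 is at least as good on every objective and strictly better on at least one, so #10 dominates #2.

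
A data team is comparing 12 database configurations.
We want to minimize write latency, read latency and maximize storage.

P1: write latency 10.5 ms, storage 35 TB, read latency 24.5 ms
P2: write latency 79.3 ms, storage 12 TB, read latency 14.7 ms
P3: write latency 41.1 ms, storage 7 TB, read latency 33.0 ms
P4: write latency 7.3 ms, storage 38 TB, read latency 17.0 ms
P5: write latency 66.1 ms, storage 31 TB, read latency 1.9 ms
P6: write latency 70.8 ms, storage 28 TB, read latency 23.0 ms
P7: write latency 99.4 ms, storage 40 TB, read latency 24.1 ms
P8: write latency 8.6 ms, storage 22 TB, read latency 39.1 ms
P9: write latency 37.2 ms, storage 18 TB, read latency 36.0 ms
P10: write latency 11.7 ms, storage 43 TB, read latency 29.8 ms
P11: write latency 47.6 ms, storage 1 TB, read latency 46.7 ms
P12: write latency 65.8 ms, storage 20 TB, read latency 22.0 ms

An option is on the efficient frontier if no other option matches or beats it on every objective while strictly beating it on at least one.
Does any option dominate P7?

P1: worse on storage (35 vs 40).
P2: worse on storage (12 vs 40).
P3: worse on storage (7 vs 40).
P4: worse on storage (38 vs 40).
P5: worse on storage (31 vs 40).
P6: worse on storage (28 vs 40).
P8: worse on storage (22 vs 40).
P9: worse on storage (18 vs 40).
P10: worse on read latency (29.8 vs 24.1).
P11: worse on storage (1 vs 40).
P12: worse on storage (20 vs 40).
No option is at least as good as P7 on every objective and strictly better on one.

No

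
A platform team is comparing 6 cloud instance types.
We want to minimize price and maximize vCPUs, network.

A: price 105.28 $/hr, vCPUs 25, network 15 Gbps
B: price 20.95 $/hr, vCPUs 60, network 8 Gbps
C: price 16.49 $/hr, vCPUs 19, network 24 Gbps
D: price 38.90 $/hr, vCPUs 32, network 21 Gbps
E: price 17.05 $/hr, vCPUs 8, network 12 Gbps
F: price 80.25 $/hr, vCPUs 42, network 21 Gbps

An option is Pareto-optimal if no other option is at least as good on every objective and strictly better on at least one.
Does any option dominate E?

C vs E: price 16.49≤17.05, vCPUs 19≥8, network 24≥12 — C is at least as good on every objective and strictly better on at least one, so C dominates E.

Yes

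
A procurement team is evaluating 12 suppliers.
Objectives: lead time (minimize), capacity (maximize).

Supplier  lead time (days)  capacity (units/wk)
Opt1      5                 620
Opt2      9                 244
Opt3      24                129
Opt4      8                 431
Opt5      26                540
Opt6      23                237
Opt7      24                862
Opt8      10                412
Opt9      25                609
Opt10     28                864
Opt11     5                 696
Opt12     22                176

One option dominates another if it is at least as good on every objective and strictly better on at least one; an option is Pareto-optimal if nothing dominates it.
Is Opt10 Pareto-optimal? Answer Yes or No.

Opt1: worse on capacity (620 vs 864).
Opt2: worse on capacity (244 vs 864).
Opt3: worse on capacity (129 vs 864).
Opt4: worse on capacity (431 vs 864).
Opt5: worse on capacity (540 vs 864).
Opt6: worse on capacity (237 vs 864).
Opt7: worse on capacity (862 vs 864).
Opt8: worse on capacity (412 vs 864).
Opt9: worse on capacity (609 vs 864).
Opt11: worse on capacity (696 vs 864).
Opt12: worse on capacity (176 vs 864).
No option is at least as good as Opt10 on every objective and strictly better on one.

Yes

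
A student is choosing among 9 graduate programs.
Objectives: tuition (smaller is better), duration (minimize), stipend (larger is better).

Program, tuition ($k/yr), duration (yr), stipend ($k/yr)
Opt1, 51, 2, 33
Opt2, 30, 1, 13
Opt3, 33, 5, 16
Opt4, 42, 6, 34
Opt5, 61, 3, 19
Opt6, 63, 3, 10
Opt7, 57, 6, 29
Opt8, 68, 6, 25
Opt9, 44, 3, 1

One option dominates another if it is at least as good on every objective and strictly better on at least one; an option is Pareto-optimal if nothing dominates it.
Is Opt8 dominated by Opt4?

Yes

Opt4 vs Opt8: tuition 42≤68, duration 6≤6, stipend 34≥25 — Opt4 is at least as good on every objective with at least one strict improvement.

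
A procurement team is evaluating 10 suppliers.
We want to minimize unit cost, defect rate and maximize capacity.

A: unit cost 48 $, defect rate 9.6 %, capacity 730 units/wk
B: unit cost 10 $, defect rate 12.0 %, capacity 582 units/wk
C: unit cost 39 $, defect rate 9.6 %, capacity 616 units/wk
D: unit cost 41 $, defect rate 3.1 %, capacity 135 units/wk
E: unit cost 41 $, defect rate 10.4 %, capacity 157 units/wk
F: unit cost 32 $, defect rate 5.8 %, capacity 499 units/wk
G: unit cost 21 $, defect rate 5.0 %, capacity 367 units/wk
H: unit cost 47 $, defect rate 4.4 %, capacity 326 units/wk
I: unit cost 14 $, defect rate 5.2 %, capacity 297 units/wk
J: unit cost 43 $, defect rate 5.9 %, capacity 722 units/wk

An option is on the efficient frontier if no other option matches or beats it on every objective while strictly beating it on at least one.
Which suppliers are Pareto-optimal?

A, B, C, D, F, G, H, I, J

A: not dominated (best capacity).
B: not dominated (best unit cost).
C: not dominated.
D: not dominated (best defect rate).
E: dominated by C (unit cost 39≤41, defect rate 9.6≤10.4, capacity 616≥157).
F: not dominated.
G: not dominated.
H: not dominated.
I: not dominated.
J: not dominated.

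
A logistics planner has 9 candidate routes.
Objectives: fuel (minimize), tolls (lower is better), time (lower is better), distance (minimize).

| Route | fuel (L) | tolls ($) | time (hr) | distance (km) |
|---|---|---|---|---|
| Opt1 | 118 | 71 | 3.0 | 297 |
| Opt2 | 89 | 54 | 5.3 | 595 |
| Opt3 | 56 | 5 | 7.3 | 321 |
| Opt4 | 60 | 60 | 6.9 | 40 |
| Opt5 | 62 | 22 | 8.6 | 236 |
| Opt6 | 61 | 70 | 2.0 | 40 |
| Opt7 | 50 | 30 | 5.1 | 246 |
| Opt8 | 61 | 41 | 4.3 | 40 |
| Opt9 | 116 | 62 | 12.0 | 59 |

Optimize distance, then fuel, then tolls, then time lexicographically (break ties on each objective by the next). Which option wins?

Opt4

First minimize distance: best is 40, kept {Opt4, Opt6, Opt8}.
Then minimize fuel: best is 60, kept {Opt4}.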